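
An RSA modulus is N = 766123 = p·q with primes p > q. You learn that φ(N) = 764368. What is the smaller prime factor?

809

φ(n) = (p−1)(q−1) = n − (p+q) + 1, so p + q = 766123 − 764368 + 1 = 1756.
p and q are the roots of t² − 1756t + 766123 = 0.
Discriminant: 1756² − 4·766123 = 3083536 − 3064492 = 19044; √19044 = 138.
q = (1756 − 138)/2 = 809, p = (1756 + 138)/2 = 947.
Check: 809 · 947 = 766123.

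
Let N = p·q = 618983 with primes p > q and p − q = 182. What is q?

701

Since p = q + 182, we have 618983 = q(q + 182), so q² + 182q − 618983 = 0.
Discriminant: 182² + 4·618983 = 33124 + 2475932 = 2509056; √2509056 = 1584.
q = (−182 + 1584)/2 = 701, and p = q + 182 = 883.
Check: 701 · 883 = 618983.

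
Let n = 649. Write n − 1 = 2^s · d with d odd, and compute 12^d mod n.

639

649 − 1 = 648 = 2^3 · 81, so d = 81.
12^1 ≡ 12 (mod 649)
12^2 ≡ 12^2 = 144 ≡ 144 (mod 649)
12^4 ≡ 144^2 = 20736 ≡ 617 (mod 649)
12^8 ≡ 617^2 = 380689 ≡ 375 (mod 649)
12^16 ≡ 375^2 = 140625 ≡ 441 (mod 649)
12^32 ≡ 441^2 = 194481 ≡ 430 (mod 649)
12^64 ≡ 430^2 = 184900 ≡ 584 (mod 649)
81 = 64 + 16 + 1 in binary powers of 2.
So 12^81 ≡ 584 · 441 · 12 ≡ 639 (mod 649).
Squaring chain: 639 → 100 → 265; never reaches −1, so base 12 is a Miller–Rabin witness that 649 is composite.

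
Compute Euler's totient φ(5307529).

Factor: 5307529 = 149 · 179 · 199.
φ(5307529) = (149−1) · (179−1) · (199−1) = 148 · 178 · 198 = 5216112.

5216112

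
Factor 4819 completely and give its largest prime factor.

4819 = 61 · 79
79 is prime.
So 4819 = 61 · 79; the largest prime factor is 79.

79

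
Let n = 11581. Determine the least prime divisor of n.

37

11581 is odd.
Digit sum 16, not divisible by 3.
Ends in 1: not divisible by 5.
7: 11581 = 7·1654 + 3
11: 11581 = 11·1052 + 9
13: 11581 = 13·890 + 11
17: 11581 = 17·681 + 4
19: 11581 = 19·609 + 10
23: 11581 = 23·503 + 12
29: 11581 = 29·399 + 10
31: 11581 = 31·373 + 18
37: 11581 = 37·313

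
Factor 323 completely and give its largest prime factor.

19

323 = 17 · 19
19 is prime.
So 323 = 17 · 19; the largest prime factor is 19.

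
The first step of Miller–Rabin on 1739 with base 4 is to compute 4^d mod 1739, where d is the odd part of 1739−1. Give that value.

1283

1739 − 1 = 1738 = 2^1 · 869, so d = 869.
4^1 ≡ 4 (mod 1739)
4^2 ≡ 4^2 = 16 ≡ 16 (mod 1739)
4^4 ≡ 16^2 = 256 ≡ 256 (mod 1739)
4^8 ≡ 256^2 = 65536 ≡ 1193 (mod 1739)
4^16 ≡ 1193^2 = 1423249 ≡ 747 (mod 1739)
4^32 ≡ 747^2 = 558009 ≡ 1529 (mod 1739)
4^64 ≡ 1529^2 = 2337841 ≡ 625 (mod 1739)
4^128 ≡ 625^2 = 390625 ≡ 1089 (mod 1739)
4^256 ≡ 1089^2 = 1185921 ≡ 1662 (mod 1739)
4^512 ≡ 1662^2 = 2762244 ≡ 712 (mod 1739)
869 = 512 + 256 + 64 + 32 + 4 + 1 in binary powers of 2.
So 4^869 ≡ 712 · 1662 · 625 · 1529 · 256 · 4 ≡ 1283 (mod 1739).
Squaring chain: 1283; never reaches −1, so base 4 is a Miller–Rabin witness that 1739 is composite.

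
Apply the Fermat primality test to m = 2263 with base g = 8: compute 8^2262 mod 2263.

8^1 ≡ 8 (mod 2263)
8^2 ≡ 8^2 = 64 ≡ 64 (mod 2263)
8^4 ≡ 64^2 = 4096 ≡ 1833 (mod 2263)
8^8 ≡ 1833^2 = 3359889 ≡ 1597 (mod 2263)
8^16 ≡ 1597^2 = 2550409 ≡ 8 (mod 2263)
8^32 ≡ 8^2 = 64 ≡ 64 (mod 2263)
8^64 ≡ 64^2 = 4096 ≡ 1833 (mod 2263)
8^128 ≡ 1833^2 = 3359889 ≡ 1597 (mod 2263)
8^256 ≡ 1597^2 = 2550409 ≡ 8 (mod 2263)
8^512 ≡ 8^2 = 64 ≡ 64 (mod 2263)
8^1024 ≡ 64^2 = 4096 ≡ 1833 (mod 2263)
8^2048 ≡ 1833^2 = 3359889 ≡ 1597 (mod 2263)
2262 = 2048 + 128 + 64 + 16 + 4 + 2 in binary powers of 2.
So 8^2262 ≡ 1597 · 1597 · 1833 · 8 · 1833 · 64 ≡ 1242 (mod 2263).
Since 1242 ≠ 1, base 8 is a Fermat witness: 2263 is composite.

1242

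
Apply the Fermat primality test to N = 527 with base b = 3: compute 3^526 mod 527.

3^1 ≡ 3 (mod 527)
3^2 ≡ 3^2 = 9 ≡ 9 (mod 527)
3^4 ≡ 9^2 = 81 ≡ 81 (mod 527)
3^8 ≡ 81^2 = 6561 ≡ 237 (mod 527)
3^16 ≡ 237^2 = 56169 ≡ 307 (mod 527)
3^32 ≡ 307^2 = 94249 ≡ 443 (mod 527)
3^64 ≡ 443^2 = 196249 ≡ 205 (mod 527)
3^128 ≡ 205^2 = 42025 ≡ 392 (mod 527)
3^256 ≡ 392^2 = 153664 ≡ 307 (mod 527)
3^512 ≡ 307^2 = 94249 ≡ 443 (mod 527)
526 = 512 + 8 + 4 + 2 in binary powers of 2.
So 3^526 ≡ 443 · 237 · 81 · 9 ≡ 121 (mod 527).
Since 121 ≠ 1, base 3 is a Fermat witness: 527 is composite.

121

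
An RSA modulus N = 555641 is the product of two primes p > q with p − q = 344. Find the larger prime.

937

Since p = q + 344, we have 555641 = q(q + 344), so q² + 344q − 555641 = 0.
Discriminant: 344² + 4·555641 = 118336 + 2222564 = 2340900; √2340900 = 1530.
q = (−344 + 1530)/2 = 593, and p = q + 344 = 937.
Check: 593 · 937 = 555641.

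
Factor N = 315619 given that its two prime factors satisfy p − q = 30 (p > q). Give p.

Since p = q + 30, we have 315619 = q(q + 30), so q² + 30q − 315619 = 0.
Discriminant: 30² + 4·315619 = 900 + 1262476 = 1263376; √1263376 = 1124.
q = (−30 + 1124)/2 = 547, and p = q + 30 = 577.
Check: 547 · 577 = 315619.

577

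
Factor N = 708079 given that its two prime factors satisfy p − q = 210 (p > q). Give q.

743

Since p = q + 210, we have 708079 = q(q + 210), so q² + 210q − 708079 = 0.
Discriminant: 210² + 4·708079 = 44100 + 2832316 = 2876416; √2876416 = 1696.
q = (−210 + 1696)/2 = 743, and p = q + 210 = 953.
Check: 743 · 953 = 708079.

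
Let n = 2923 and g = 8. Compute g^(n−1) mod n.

8^1 ≡ 8 (mod 2923)
8^2 ≡ 8^2 = 64 ≡ 64 (mod 2923)
8^4 ≡ 64^2 = 4096 ≡ 1173 (mod 2923)
8^8 ≡ 1173^2 = 1375929 ≡ 2119 (mod 2923)
8^16 ≡ 2119^2 = 4490161 ≡ 433 (mod 2923)
8^32 ≡ 433^2 = 187489 ≡ 417 (mod 2923)
8^64 ≡ 417^2 = 173889 ≡ 1432 (mod 2923)
8^128 ≡ 1432^2 = 2050624 ≡ 1601 (mod 2923)
8^256 ≡ 1601^2 = 2563201 ≡ 2653 (mod 2923)
8^512 ≡ 2653^2 = 7038409 ≡ 2748 (mod 2923)
8^1024 ≡ 2748^2 = 7551504 ≡ 1395 (mod 2923)
8^2048 ≡ 1395^2 = 1946025 ≡ 2230 (mod 2923)
2922 = 2048 + 512 + 256 + 64 + 32 + 8 + 2 in binary powers of 2.
So 8^2922 ≡ 2230 · 2748 · 2653 · 1432 · 417 · 2119 · 64 ≡ 1553 (mod 2923).
Since 1553 ≠ 1, base 8 is a Fermat witness: 2923 is composite.

1553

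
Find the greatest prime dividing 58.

29

58 = 2 · 29
29 is prime.
So 58 = 2 · 29; the largest prime factor is 29.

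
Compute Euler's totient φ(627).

360

Factor: 627 = 3 · 11 · 19.
φ(627) = (3−1) · (11−1) · (19−1) = 2 · 10 · 18 = 360.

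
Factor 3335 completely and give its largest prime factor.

3335 = 5 · 667
667 = 23 · 29
29 is prime.
So 3335 = 5 · 23 · 29; the largest prime factor is 29.

29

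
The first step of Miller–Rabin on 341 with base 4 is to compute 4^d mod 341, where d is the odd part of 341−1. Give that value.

1

341 − 1 = 340 = 2^2 · 85, so d = 85.
4^1 ≡ 4 (mod 341)
4^2 ≡ 4^2 = 16 ≡ 16 (mod 341)
4^4 ≡ 16^2 = 256 ≡ 256 (mod 341)
4^8 ≡ 256^2 = 65536 ≡ 64 (mod 341)
4^16 ≡ 64^2 = 4096 ≡ 4 (mod 341)
4^32 ≡ 4^2 = 16 ≡ 16 (mod 341)
4^64 ≡ 16^2 = 256 ≡ 256 (mod 341)
85 = 64 + 16 + 4 + 1 in binary powers of 2.
So 4^85 ≡ 256 · 4 · 256 · 4 ≡ 1 (mod 341).
Since 4^d ≡ 1 (mod 341), base 4 does not prove 341 composite.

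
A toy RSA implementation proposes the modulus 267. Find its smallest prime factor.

267 is odd.
Digit sum 15, divisible by 3.

3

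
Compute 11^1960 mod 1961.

11^1 ≡ 11 (mod 1961)
11^2 ≡ 11^2 = 121 ≡ 121 (mod 1961)
11^4 ≡ 121^2 = 14641 ≡ 914 (mod 1961)
11^8 ≡ 914^2 = 835396 ≡ 10 (mod 1961)
11^16 ≡ 10^2 = 100 ≡ 100 (mod 1961)
11^32 ≡ 100^2 = 10000 ≡ 195 (mod 1961)
11^64 ≡ 195^2 = 38025 ≡ 766 (mod 1961)
11^128 ≡ 766^2 = 586756 ≡ 417 (mod 1961)
11^256 ≡ 417^2 = 173889 ≡ 1321 (mod 1961)
11^512 ≡ 1321^2 = 1745041 ≡ 1712 (mod 1961)
11^1024 ≡ 1712^2 = 2930944 ≡ 1210 (mod 1961)
1960 = 1024 + 512 + 256 + 128 + 32 + 8 in binary powers of 2.
So 11^1960 ≡ 1210 · 1712 · 1321 · 417 · 195 · 10 ≡ 1210 (mod 1961).
Since 1210 ≠ 1, base 11 is a Fermat witness: 1961 is composite.

1210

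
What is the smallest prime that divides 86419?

86419 is odd.
Digit sum 28, not divisible by 3.
Ends in 9: not divisible by 5.
7: 86419 = 7·12345 + 4
11: 86419 = 11·7856 + 3
13: 86419 = 13·6647 + 8
17: 86419 = 17·5083 + 8
19: 86419 = 19·4548 + 7
23: 86419 = 23·3757 + 8
29: 86419 = 29·2979 + 28
31: 86419 = 31·2787 + 22
37: 86419 = 37·2335 + 24
41: 86419 = 41·2107 + 32
43: 86419 = 43·2009 + 32
47: 86419 = 47·1838 + 33
53: 86419 = 53·1630 + 29
59: 86419 = 59·1464 + 43
61: 86419 = 61·1416 + 43
67: 86419 = 67·1289 + 56
71: 86419 = 71·1217 + 12
73: 86419 = 73·1183 + 60
79: 86419 = 79·1093 + 72
83: 86419 = 83·1041 + 16
89: 86419 = 89·971

89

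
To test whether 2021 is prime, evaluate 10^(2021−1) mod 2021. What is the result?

1615

10^1 ≡ 10 (mod 2021)
10^2 ≡ 10^2 = 100 ≡ 100 (mod 2021)
10^4 ≡ 100^2 = 10000 ≡ 1916 (mod 2021)
10^8 ≡ 1916^2 = 3671056 ≡ 920 (mod 2021)
10^16 ≡ 920^2 = 846400 ≡ 1622 (mod 2021)
10^32 ≡ 1622^2 = 2630884 ≡ 1563 (mod 2021)
10^64 ≡ 1563^2 = 2442969 ≡ 1601 (mod 2021)
10^128 ≡ 1601^2 = 2563201 ≡ 573 (mod 2021)
10^256 ≡ 573^2 = 328329 ≡ 927 (mod 2021)
10^512 ≡ 927^2 = 859329 ≡ 404 (mod 2021)
10^1024 ≡ 404^2 = 163216 ≡ 1536 (mod 2021)
2020 = 1024 + 512 + 256 + 128 + 64 + 32 + 4 in binary powers of 2.
So 10^2020 ≡ 1536 · 404 · 927 · 573 · 1601 · 1563 · 1916 ≡ 1615 (mod 2021).
Since 1615 ≠ 1, base 10 is a Fermat witness: 2021 is composite.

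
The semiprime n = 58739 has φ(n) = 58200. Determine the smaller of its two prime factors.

φ(n) = (p−1)(q−1) = n − (p+q) + 1, so p + q = 58739 − 58200 + 1 = 540.
p and q are the roots of t² − 540t + 58739 = 0.
Discriminant: 540² − 4·58739 = 291600 − 234956 = 56644; √56644 = 238.
q = (540 − 238)/2 = 151, p = (540 + 238)/2 = 389.
Check: 151 · 389 = 58739.

151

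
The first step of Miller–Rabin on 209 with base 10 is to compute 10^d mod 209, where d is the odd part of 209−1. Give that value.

32

209 − 1 = 208 = 2^4 · 13, so d = 13.
10^1 ≡ 10 (mod 209)
10^2 ≡ 10^2 = 100 ≡ 100 (mod 209)
10^4 ≡ 100^2 = 10000 ≡ 177 (mod 209)
10^8 ≡ 177^2 = 31329 ≡ 188 (mod 209)
13 = 8 + 4 + 1 in binary powers of 2.
So 10^13 ≡ 188 · 177 · 10 ≡ 32 (mod 209).
Squaring chain: 32 → 188 → 23 → 111; never reaches −1, so base 10 is a Miller–Rabin witness that 209 is composite.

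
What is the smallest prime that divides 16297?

16297 is odd.
Digit sum 25, not divisible by 3.
Ends in 7: not divisible by 5.
7: 16297 = 7·2328 + 1
11: 16297 = 11·1481 + 6
13: 16297 = 13·1253 + 8
17: 16297 = 17·958 + 11
19: 16297 = 19·857 + 14
23: 16297 = 23·708 + 13
29: 16297 = 29·561 + 28
31: 16297 = 31·525 + 22
37: 16297 = 37·440 + 17
41: 16297 = 41·397 + 20
43: 16297 = 43·379

43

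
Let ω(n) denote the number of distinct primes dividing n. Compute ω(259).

2

259 = 7 · 37
259 = 7 · 37, which has 2 distinct prime factors.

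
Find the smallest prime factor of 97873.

97

97873 is odd.
Digit sum 34, not divisible by 3.
Ends in 3: not divisible by 5.
7: 97873 = 7·13981 + 6
11: 97873 = 11·8897 + 6
13: 97873 = 13·7528 + 9
17: 97873 = 17·5757 + 4
19: 97873 = 19·5151 + 4
23: 97873 = 23·4255 + 8
29: 97873 = 29·3374 + 27
31: 97873 = 31·3157 + 6
37: 97873 = 37·2645 + 8
41: 97873 = 41·2387 + 6
43: 97873 = 43·2276 + 5
47: 97873 = 47·2082 + 19
53: 97873 = 53·1846 + 35
59: 97873 = 59·1658 + 51
61: 97873 = 61·1604 + 29
67: 97873 = 67·1460 + 53
71: 97873 = 71·1378 + 35
73: 97873 = 73·1340 + 53
79: 97873 = 79·1238 + 71
83: 97873 = 83·1179 + 16
89: 97873 = 89·1099 + 62
97: 97873 = 97·1009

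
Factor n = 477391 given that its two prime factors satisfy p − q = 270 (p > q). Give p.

Since p = q + 270, we have 477391 = q(q + 270), so q² + 270q − 477391 = 0.
Discriminant: 270² + 4·477391 = 72900 + 1909564 = 1982464; √1982464 = 1408.
q = (−270 + 1408)/2 = 569, and p = q + 270 = 839.
Check: 569 · 839 = 477391.

839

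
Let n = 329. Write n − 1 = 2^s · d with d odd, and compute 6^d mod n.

244

329 − 1 = 328 = 2^3 · 41, so d = 41.
6^1 ≡ 6 (mod 329)
6^2 ≡ 6^2 = 36 ≡ 36 (mod 329)
6^4 ≡ 36^2 = 1296 ≡ 309 (mod 329)
6^8 ≡ 309^2 = 95481 ≡ 71 (mod 329)
6^16 ≡ 71^2 = 5041 ≡ 106 (mod 329)
6^32 ≡ 106^2 = 11236 ≡ 50 (mod 329)
41 = 32 + 8 + 1 in binary powers of 2.
So 6^41 ≡ 50 · 71 · 6 ≡ 244 (mod 329).
Squaring chain: 244 → 316 → 169; never reaches −1, so base 6 is a Miller–Rabin witness that 329 is composite.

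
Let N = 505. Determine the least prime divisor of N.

5

505 is odd.
Digit sum 10, not divisible by 3.
Ends in 5: divisible by 5.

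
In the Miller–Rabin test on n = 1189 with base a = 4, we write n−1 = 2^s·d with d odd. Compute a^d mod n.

1189 − 1 = 1188 = 2^2 · 297, so d = 297.
4^1 ≡ 4 (mod 1189)
4^2 ≡ 4^2 = 16 ≡ 16 (mod 1189)
4^4 ≡ 16^2 = 256 ≡ 256 (mod 1189)
4^8 ≡ 256^2 = 65536 ≡ 141 (mod 1189)
4^16 ≡ 141^2 = 19881 ≡ 857 (mod 1189)
4^32 ≡ 857^2 = 734449 ≡ 836 (mod 1189)
4^64 ≡ 836^2 = 698896 ≡ 953 (mod 1189)
4^128 ≡ 953^2 = 908209 ≡ 1002 (mod 1189)
4^256 ≡ 1002^2 = 1004004 ≡ 488 (mod 1189)
297 = 256 + 32 + 8 + 1 in binary powers of 2.
So 4^297 ≡ 488 · 836 · 141 · 4 ≡ 1050 (mod 1189).
Squaring chain: 1050 → 297; never reaches −1, so base 4 is a Miller–Rabin witness that 1189 is composite.

1050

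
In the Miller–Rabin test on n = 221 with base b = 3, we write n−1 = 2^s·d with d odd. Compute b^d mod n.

198

221 − 1 = 220 = 2^2 · 55, so d = 55.
3^1 ≡ 3 (mod 221)
3^2 ≡ 3^2 = 9 ≡ 9 (mod 221)
3^4 ≡ 9^2 = 81 ≡ 81 (mod 221)
3^8 ≡ 81^2 = 6561 ≡ 152 (mod 221)
3^16 ≡ 152^2 = 23104 ≡ 120 (mod 221)
3^32 ≡ 120^2 = 14400 ≡ 35 (mod 221)
55 = 32 + 16 + 4 + 2 + 1 in binary powers of 2.
So 3^55 ≡ 35 · 120 · 81 · 9 · 3 ≡ 198 (mod 221).
Squaring chain: 198 → 87; never reaches −1, so base 3 is a Miller–Rabin witness that 221 is composite.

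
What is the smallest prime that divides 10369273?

83

10369273 is odd.
Digit sum 31, not divisible by 3.
Ends in 3: not divisible by 5.
7: 10369273 = 7·1481324 + 5
11: 10369273 = 11·942661 + 2
13: 10369273 = 13·797636 + 5
17: 10369273 = 17·609957 + 4
19: 10369273 = 19·545751 + 4
23: 10369273 = 23·450837 + 22
29: 10369273 = 29·357561 + 4
31: 10369273 = 31·334492 + 21
37: 10369273 = 37·280250 + 23
41: 10369273 = 41·252909 + 4
43: 10369273 = 43·241145 + 38
47: 10369273 = 47·220622 + 39
53: 10369273 = 53·195646 + 35
59: 10369273 = 59·175750 + 23
61: 10369273 = 61·169988 + 5
67: 10369273 = 67·154765 + 18
71: 10369273 = 71·146046 + 7
73: 10369273 = 73·142044 + 61
79: 10369273 = 79·131256 + 49
83: 10369273 = 83·124931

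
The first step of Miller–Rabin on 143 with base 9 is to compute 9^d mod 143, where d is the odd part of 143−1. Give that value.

143 − 1 = 142 = 2^1 · 71, so d = 71.
9^1 ≡ 9 (mod 143)
9^2 ≡ 9^2 = 81 ≡ 81 (mod 143)
9^4 ≡ 81^2 = 6561 ≡ 126 (mod 143)
9^8 ≡ 126^2 = 15876 ≡ 3 (mod 143)
9^16 ≡ 3^2 = 9 ≡ 9 (mod 143)
9^32 ≡ 9^2 = 81 ≡ 81 (mod 143)
9^64 ≡ 81^2 = 6561 ≡ 126 (mod 143)
71 = 64 + 4 + 2 + 1 in binary powers of 2.
So 9^71 ≡ 126 · 126 · 81 · 9 ≡ 42 (mod 143).
Squaring chain: 42; never reaches −1, so base 9 is a Miller–Rabin witness that 143 is composite.

42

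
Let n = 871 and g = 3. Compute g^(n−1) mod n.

3^1 ≡ 3 (mod 871)
3^2 ≡ 3^2 = 9 ≡ 9 (mod 871)
3^4 ≡ 9^2 = 81 ≡ 81 (mod 871)
3^8 ≡ 81^2 = 6561 ≡ 464 (mod 871)
3^16 ≡ 464^2 = 215296 ≡ 159 (mod 871)
3^32 ≡ 159^2 = 25281 ≡ 22 (mod 871)
3^64 ≡ 22^2 = 484 ≡ 484 (mod 871)
3^128 ≡ 484^2 = 234256 ≡ 828 (mod 871)
3^256 ≡ 828^2 = 685584 ≡ 107 (mod 871)
3^512 ≡ 107^2 = 11449 ≡ 126 (mod 871)
870 = 512 + 256 + 64 + 32 + 4 + 2 in binary powers of 2.
So 3^870 ≡ 126 · 107 · 484 · 22 · 81 · 9 ≡ 131 (mod 871).
Since 131 ≠ 1, base 3 is a Fermat witness: 871 is composite.

131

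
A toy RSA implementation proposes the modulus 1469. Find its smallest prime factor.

1469 is odd.
Digit sum 20, not divisible by 3.
Ends in 9: not divisible by 5.
7: 1469 = 7·209 + 6
11: 1469 = 11·133 + 6
13: 1469 = 13·113

13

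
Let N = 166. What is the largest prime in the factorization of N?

83

166 = 2 · 83
83 is prime.
So 166 = 2 · 83; the largest prime factor is 83.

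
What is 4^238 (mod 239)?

1

4^1 ≡ 4 (mod 239)
4^2 ≡ 4^2 = 16 ≡ 16 (mod 239)
4^4 ≡ 16^2 = 256 ≡ 17 (mod 239)
4^8 ≡ 17^2 = 289 ≡ 50 (mod 239)
4^16 ≡ 50^2 = 2500 ≡ 110 (mod 239)
4^32 ≡ 110^2 = 12100 ≡ 150 (mod 239)
4^64 ≡ 150^2 = 22500 ≡ 34 (mod 239)
4^128 ≡ 34^2 = 1156 ≡ 200 (mod 239)
238 = 128 + 64 + 32 + 8 + 4 + 2 in binary powers of 2.
So 4^238 ≡ 200 · 34 · 150 · 50 · 17 · 16 ≡ 1 (mod 239).
Since the result is 1, base 4 gives no evidence that 239 is composite.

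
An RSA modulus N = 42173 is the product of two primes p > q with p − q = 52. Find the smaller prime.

Since p = q + 52, we have 42173 = q(q + 52), so q² + 52q − 42173 = 0.
Discriminant: 52² + 4·42173 = 2704 + 168692 = 171396; √171396 = 414.
q = (−52 + 414)/2 = 181, and p = q + 52 = 233.
Check: 181 · 233 = 42173.

181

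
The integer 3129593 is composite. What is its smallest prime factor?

3129593 is odd.
Digit sum 32, not divisible by 3.
Ends in 3: not divisible by 5.
7: 3129593 = 7·447084 + 5
11: 3129593 = 11·284508 + 5
13: 3129593 = 13·240737 + 12
17: 3129593 = 17·184093 + 12
19: 3129593 = 19·164715 + 8
23: 3129593 = 23·136069 + 6
29: 3129593 = 29·107917

29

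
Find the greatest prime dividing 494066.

79

494066 = 2 · 247033
247033 = 53 · 4661
4661 = 59 · 79
79 is prime.
So 494066 = 2 · 53 · 59 · 79; the largest prime factor is 79.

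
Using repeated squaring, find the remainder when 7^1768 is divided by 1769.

7^1 ≡ 7 (mod 1769)
7^2 ≡ 7^2 = 49 ≡ 49 (mod 1769)
7^4 ≡ 49^2 = 2401 ≡ 632 (mod 1769)
7^8 ≡ 632^2 = 399424 ≡ 1399 (mod 1769)
7^16 ≡ 1399^2 = 1957201 ≡ 687 (mod 1769)
7^32 ≡ 687^2 = 471969 ≡ 1415 (mod 1769)
7^64 ≡ 1415^2 = 2002225 ≡ 1486 (mod 1769)
7^128 ≡ 1486^2 = 2208196 ≡ 484 (mod 1769)
7^256 ≡ 484^2 = 234256 ≡ 748 (mod 1769)
7^512 ≡ 748^2 = 559504 ≡ 500 (mod 1769)
7^1024 ≡ 500^2 = 250000 ≡ 571 (mod 1769)
1768 = 1024 + 512 + 128 + 64 + 32 + 8 in binary powers of 2.
So 7^1768 ≡ 571 · 500 · 484 · 1486 · 1415 · 1399 ≡ 1154 (mod 1769).
Since 1154 ≠ 1, base 7 is a Fermat witness: 1769 is composite.

1154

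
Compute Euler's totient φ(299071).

283968

Factor: 299071 = 37 · 59 · 137.
φ(299071) = (37−1) · (59−1) · (137−1) = 36 · 58 · 136 = 283968.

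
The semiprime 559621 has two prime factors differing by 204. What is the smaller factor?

Since p = q + 204, we have 559621 = q(q + 204), so q² + 204q − 559621 = 0.
Discriminant: 204² + 4·559621 = 41616 + 2238484 = 2280100; √2280100 = 1510.
q = (−204 + 1510)/2 = 653, and p = q + 204 = 857.
Check: 653 · 857 = 559621.

653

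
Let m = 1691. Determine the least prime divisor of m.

1691 is odd.
Digit sum 17, not divisible by 3.
Ends in 1: not divisible by 5.
7: 1691 = 7·241 + 4
11: 1691 = 11·153 + 8
13: 1691 = 13·130 + 1
17: 1691 = 17·99 + 8
19: 1691 = 19·89

19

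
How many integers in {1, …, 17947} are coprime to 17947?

Factor: 17947 = 131 · 137.
φ(17947) = (131−1) · (137−1) = 130 · 136 = 17680.

17680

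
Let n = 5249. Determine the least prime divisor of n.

5249 is odd.
Digit sum 20, not divisible by 3.
Ends in 9: not divisible by 5.
7: 5249 = 7·749 + 6
11: 5249 = 11·477 + 2
13: 5249 = 13·403 + 10
17: 5249 = 17·308 + 13
19: 5249 = 19·276 + 5
23: 5249 = 23·228 + 5
29: 5249 = 29·181

29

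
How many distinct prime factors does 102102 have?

102102 = 2 · 51051
51051 = 3 · 17017
17017 = 7 · 2431
2431 = 11 · 221
221 = 13 · 17
102102 = 2 · 3 · 7 · 11 · 13 · 17, which has 6 distinct prime factors.

6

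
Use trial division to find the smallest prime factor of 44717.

44717 is odd.
Digit sum 23, not divisible by 3.
Ends in 7: not divisible by 5.
7: 44717 = 7·6388 + 1
11: 44717 = 11·4065 + 2
13: 44717 = 13·3439 + 10
17: 44717 = 17·2630 + 7
19: 44717 = 19·2353 + 10
23: 44717 = 23·1944 + 5
29: 44717 = 29·1541 + 28
31: 44717 = 31·1442 + 15
37: 44717 = 37·1208 + 21
41: 44717 = 41·1090 + 27
43: 44717 = 43·1039 + 40
47: 44717 = 47·951 + 20
53: 44717 = 53·843 + 38
59: 44717 = 59·757 + 54
61: 44717 = 61·733 + 4
67: 44717 = 67·667 + 28
71: 44717 = 71·629 + 58
73: 44717 = 73·612 + 41
79: 44717 = 79·566 + 3
83: 44717 = 83·538 + 63
89: 44717 = 89·502 + 39
97: 44717 = 97·461

97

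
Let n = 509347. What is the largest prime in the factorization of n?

97

509347 = 59 · 8633
8633 = 89 · 97
97 is prime.
So 509347 = 59 · 89 · 97; the largest prime factor is 97.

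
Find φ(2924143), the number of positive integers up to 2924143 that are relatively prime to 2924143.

Factor: 2924143 = 109 · 139 · 193.
φ(2924143) = (109−1) · (139−1) · (193−1) = 108 · 138 · 192 = 2861568.

2861568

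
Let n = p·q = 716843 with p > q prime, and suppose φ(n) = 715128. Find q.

φ(n) = (p−1)(q−1) = n − (p+q) + 1, so p + q = 716843 − 715128 + 1 = 1716.
p and q are the roots of t² − 1716t + 716843 = 0.
Discriminant: 1716² − 4·716843 = 2944656 − 2867372 = 77284; √77284 = 278.
q = (1716 − 278)/2 = 719, p = (1716 + 278)/2 = 997.
Check: 719 · 997 = 716843.

719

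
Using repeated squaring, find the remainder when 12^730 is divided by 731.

196

12^1 ≡ 12 (mod 731)
12^2 ≡ 12^2 = 144 ≡ 144 (mod 731)
12^4 ≡ 144^2 = 20736 ≡ 268 (mod 731)
12^8 ≡ 268^2 = 71824 ≡ 186 (mod 731)
12^16 ≡ 186^2 = 34596 ≡ 239 (mod 731)
12^32 ≡ 239^2 = 57121 ≡ 103 (mod 731)
12^64 ≡ 103^2 = 10609 ≡ 375 (mod 731)
12^128 ≡ 375^2 = 140625 ≡ 273 (mod 731)
12^256 ≡ 273^2 = 74529 ≡ 698 (mod 731)
12^512 ≡ 698^2 = 487204 ≡ 358 (mod 731)
730 = 512 + 128 + 64 + 16 + 8 + 2 in binary powers of 2.
So 12^730 ≡ 358 · 273 · 375 · 239 · 186 · 144 ≡ 196 (mod 731).
Since 196 ≠ 1, base 12 is a Fermat witness: 731 is composite.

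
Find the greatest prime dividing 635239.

635239 = 11 · 57749
57749 = 17 · 3397
3397 = 43 · 79
79 is prime.
So 635239 = 11 · 17 · 43 · 79; the largest prime factor is 79.

79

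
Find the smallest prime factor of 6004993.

43

6004993 is odd.
Digit sum 31, not divisible by 3.
Ends in 3: not divisible by 5.
7: 6004993 = 7·857856 + 1
11: 6004993 = 11·545908 + 5
13: 6004993 = 13·461922 + 7
17: 6004993 = 17·353234 + 15
19: 6004993 = 19·316052 + 5
23: 6004993 = 23·261086 + 15
29: 6004993 = 29·207068 + 21
31: 6004993 = 31·193709 + 14
37: 6004993 = 37·162297 + 4
41: 6004993 = 41·146463 + 10
43: 6004993 = 43·139651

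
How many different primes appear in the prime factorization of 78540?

6

78540 = 2^2 · 19635
19635 = 3 · 6545
6545 = 5 · 1309
1309 = 7 · 187
187 = 11 · 17
78540 = 2^2 · 3 · 5 · 7 · 11 · 17, which has 6 distinct prime factors.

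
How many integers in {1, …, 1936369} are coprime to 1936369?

1886976

Factor: 1936369 = 79 · 127 · 193.
φ(1936369) = (79−1) · (127−1) · (193−1) = 78 · 126 · 192 = 1886976.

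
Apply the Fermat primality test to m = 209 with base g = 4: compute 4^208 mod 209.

42

4^1 ≡ 4 (mod 209)
4^2 ≡ 4^2 = 16 ≡ 16 (mod 209)
4^4 ≡ 16^2 = 256 ≡ 47 (mod 209)
4^8 ≡ 47^2 = 2209 ≡ 119 (mod 209)
4^16 ≡ 119^2 = 14161 ≡ 158 (mod 209)
4^32 ≡ 158^2 = 24964 ≡ 93 (mod 209)
4^64 ≡ 93^2 = 8649 ≡ 80 (mod 209)
4^128 ≡ 80^2 = 6400 ≡ 130 (mod 209)
208 = 128 + 64 + 16 in binary powers of 2.
So 4^208 ≡ 130 · 80 · 158 ≡ 42 (mod 209).
Since 42 ≠ 1, base 4 is a Fermat witness: 209 is composite.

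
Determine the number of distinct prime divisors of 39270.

6

39270 = 2 · 19635
19635 = 3 · 6545
6545 = 5 · 1309
1309 = 7 · 187
187 = 11 · 17
39270 = 2 · 3 · 5 · 7 · 11 · 17, which has 6 distinct prime factors.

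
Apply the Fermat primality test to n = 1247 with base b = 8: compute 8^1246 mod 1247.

173

8^1 ≡ 8 (mod 1247)
8^2 ≡ 8^2 = 64 ≡ 64 (mod 1247)
8^4 ≡ 64^2 = 4096 ≡ 355 (mod 1247)
8^8 ≡ 355^2 = 126025 ≡ 78 (mod 1247)
8^16 ≡ 78^2 = 6084 ≡ 1096 (mod 1247)
8^32 ≡ 1096^2 = 1201216 ≡ 355 (mod 1247)
8^64 ≡ 355^2 = 126025 ≡ 78 (mod 1247)
8^128 ≡ 78^2 = 6084 ≡ 1096 (mod 1247)
8^256 ≡ 1096^2 = 1201216 ≡ 355 (mod 1247)
8^512 ≡ 355^2 = 126025 ≡ 78 (mod 1247)
8^1024 ≡ 78^2 = 6084 ≡ 1096 (mod 1247)
1246 = 1024 + 128 + 64 + 16 + 8 + 4 + 2 in binary powers of 2.
So 8^1246 ≡ 1096 · 1096 · 78 · 1096 · 78 · 355 · 64 ≡ 173 (mod 1247).
Since 173 ≠ 1, base 8 is a Fermat witness: 1247 is composite.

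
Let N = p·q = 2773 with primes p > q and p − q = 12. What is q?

Since p = q + 12, we have 2773 = q(q + 12), so q² + 12q − 2773 = 0.
Discriminant: 12² + 4·2773 = 144 + 11092 = 11236; √11236 = 106.
q = (−12 + 106)/2 = 47, and p = q + 12 = 59.
Check: 47 · 59 = 2773.

47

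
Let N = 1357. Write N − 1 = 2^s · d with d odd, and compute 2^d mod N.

857

1357 − 1 = 1356 = 2^2 · 339, so d = 339.
2^1 ≡ 2 (mod 1357)
2^2 ≡ 2^2 = 4 ≡ 4 (mod 1357)
2^4 ≡ 4^2 = 16 ≡ 16 (mod 1357)
2^8 ≡ 16^2 = 256 ≡ 256 (mod 1357)
2^16 ≡ 256^2 = 65536 ≡ 400 (mod 1357)
2^32 ≡ 400^2 = 160000 ≡ 1231 (mod 1357)
2^64 ≡ 1231^2 = 1515361 ≡ 949 (mod 1357)
2^128 ≡ 949^2 = 900601 ≡ 910 (mod 1357)
2^256 ≡ 910^2 = 828100 ≡ 330 (mod 1357)
339 = 256 + 64 + 16 + 2 + 1 in binary powers of 2.
So 2^339 ≡ 330 · 949 · 400 · 4 · 2 ≡ 857 (mod 1357).
Squaring chain: 857 → 312; never reaches −1, so base 2 is a Miller–Rabin witness that 1357 is composite.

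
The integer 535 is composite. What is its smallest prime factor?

535 is odd.
Digit sum 13, not divisible by 3.
Ends in 5: divisible by 5.

5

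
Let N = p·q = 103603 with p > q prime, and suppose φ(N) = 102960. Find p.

331

φ(n) = (p−1)(q−1) = n − (p+q) + 1, so p + q = 103603 − 102960 + 1 = 644.
p and q are the roots of t² − 644t + 103603 = 0.
Discriminant: 644² − 4·103603 = 414736 − 414412 = 324; √324 = 18.
q = (644 − 18)/2 = 313, p = (644 + 18)/2 = 331.
Check: 313 · 331 = 103603.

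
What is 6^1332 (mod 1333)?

1

6^1 ≡ 6 (mod 1333)
6^2 ≡ 6^2 = 36 ≡ 36 (mod 1333)
6^4 ≡ 36^2 = 1296 ≡ 1296 (mod 1333)
6^8 ≡ 1296^2 = 1679616 ≡ 36 (mod 1333)
6^16 ≡ 36^2 = 1296 ≡ 1296 (mod 1333)
6^32 ≡ 1296^2 = 1679616 ≡ 36 (mod 1333)
6^64 ≡ 36^2 = 1296 ≡ 1296 (mod 1333)
6^128 ≡ 1296^2 = 1679616 ≡ 36 (mod 1333)
6^256 ≡ 36^2 = 1296 ≡ 1296 (mod 1333)
6^512 ≡ 1296^2 = 1679616 ≡ 36 (mod 1333)
6^1024 ≡ 36^2 = 1296 ≡ 1296 (mod 1333)
1332 = 1024 + 256 + 32 + 16 + 4 in binary powers of 2.
So 6^1332 ≡ 1296 · 1296 · 36 · 1296 · 1296 ≡ 1 (mod 1333).
Since the result is 1, base 6 gives no evidence that 1333 is composite.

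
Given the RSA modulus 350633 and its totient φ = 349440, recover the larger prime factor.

φ(n) = (p−1)(q−1) = n − (p+q) + 1, so p + q = 350633 − 349440 + 1 = 1194.
p and q are the roots of t² − 1194t + 350633 = 0.
Discriminant: 1194² − 4·350633 = 1425636 − 1402532 = 23104; √23104 = 152.
q = (1194 − 152)/2 = 521, p = (1194 + 152)/2 = 673.
Check: 521 · 673 = 350633.

673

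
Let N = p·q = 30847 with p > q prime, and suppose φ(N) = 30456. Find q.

φ(n) = (p−1)(q−1) = n − (p+q) + 1, so p + q = 30847 − 30456 + 1 = 392.
p and q are the roots of t² − 392t + 30847 = 0.
Discriminant: 392² − 4·30847 = 153664 − 123388 = 30276; √30276 = 174.
q = (392 − 174)/2 = 109, p = (392 + 174)/2 = 283.
Check: 109 · 283 = 30847.

109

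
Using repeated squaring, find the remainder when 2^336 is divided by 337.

1

2^1 ≡ 2 (mod 337)
2^2 ≡ 2^2 = 4 ≡ 4 (mod 337)
2^4 ≡ 4^2 = 16 ≡ 16 (mod 337)
2^8 ≡ 16^2 = 256 ≡ 256 (mod 337)
2^16 ≡ 256^2 = 65536 ≡ 158 (mod 337)
2^32 ≡ 158^2 = 24964 ≡ 26 (mod 337)
2^64 ≡ 26^2 = 676 ≡ 2 (mod 337)
2^128 ≡ 2^2 = 4 ≡ 4 (mod 337)
2^256 ≡ 4^2 = 16 ≡ 16 (mod 337)
336 = 256 + 64 + 16 in binary powers of 2.
So 2^336 ≡ 16 · 2 · 158 ≡ 1 (mod 337).
Since the result is 1, base 2 gives no evidence that 337 is composite.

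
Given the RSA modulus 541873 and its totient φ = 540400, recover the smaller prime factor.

701

φ(n) = (p−1)(q−1) = n − (p+q) + 1, so p + q = 541873 − 540400 + 1 = 1474.
p and q are the roots of t² − 1474t + 541873 = 0.
Discriminant: 1474² − 4·541873 = 2172676 − 2167492 = 5184; √5184 = 72.
q = (1474 − 72)/2 = 701, p = (1474 + 72)/2 = 773.
Check: 701 · 773 = 541873.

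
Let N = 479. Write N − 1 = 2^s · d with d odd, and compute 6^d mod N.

479 − 1 = 478 = 2^1 · 239, so d = 239.
6^1 ≡ 6 (mod 479)
6^2 ≡ 6^2 = 36 ≡ 36 (mod 479)
6^4 ≡ 36^2 = 1296 ≡ 338 (mod 479)
6^8 ≡ 338^2 = 114244 ≡ 242 (mod 479)
6^16 ≡ 242^2 = 58564 ≡ 126 (mod 479)
6^32 ≡ 126^2 = 15876 ≡ 69 (mod 479)
6^64 ≡ 69^2 = 4761 ≡ 450 (mod 479)
6^128 ≡ 450^2 = 202500 ≡ 362 (mod 479)
239 = 128 + 64 + 32 + 8 + 4 + 2 + 1 in binary powers of 2.
So 6^239 ≡ 362 · 450 · 69 · 242 · 338 · 36 · 6 ≡ 1 (mod 479).
Since 6^d ≡ 1 (mod 479), base 6 does not prove 479 composite.

1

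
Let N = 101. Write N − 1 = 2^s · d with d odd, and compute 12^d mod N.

101 − 1 = 100 = 2^2 · 25, so d = 25.
12^1 ≡ 12 (mod 101)
12^2 ≡ 12^2 = 144 ≡ 43 (mod 101)
12^4 ≡ 43^2 = 1849 ≡ 31 (mod 101)
12^8 ≡ 31^2 = 961 ≡ 52 (mod 101)
12^16 ≡ 52^2 = 2704 ≡ 78 (mod 101)
25 = 16 + 8 + 1 in binary powers of 2.
So 12^25 ≡ 78 · 52 · 12 ≡ 91 (mod 101).
Squaring chain: 91 → 100; reaches −1, so base 12 does not prove 101 composite.

91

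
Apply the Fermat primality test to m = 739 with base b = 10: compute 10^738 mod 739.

1

10^1 ≡ 10 (mod 739)
10^2 ≡ 10^2 = 100 ≡ 100 (mod 739)
10^4 ≡ 100^2 = 10000 ≡ 393 (mod 739)
10^8 ≡ 393^2 = 154449 ≡ 737 (mod 739)
10^16 ≡ 737^2 = 543169 ≡ 4 (mod 739)
10^32 ≡ 4^2 = 16 ≡ 16 (mod 739)
10^64 ≡ 16^2 = 256 ≡ 256 (mod 739)
10^128 ≡ 256^2 = 65536 ≡ 504 (mod 739)
10^256 ≡ 504^2 = 254016 ≡ 539 (mod 739)
10^512 ≡ 539^2 = 290521 ≡ 94 (mod 739)
738 = 512 + 128 + 64 + 32 + 2 in binary powers of 2.
So 10^738 ≡ 94 · 504 · 256 · 16 · 100 ≡ 1 (mod 739).
Since the result is 1, base 10 gives no evidence that 739 is composite.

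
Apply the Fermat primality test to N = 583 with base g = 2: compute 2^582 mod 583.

70

2^1 ≡ 2 (mod 583)
2^2 ≡ 2^2 = 4 ≡ 4 (mod 583)
2^4 ≡ 4^2 = 16 ≡ 16 (mod 583)
2^8 ≡ 16^2 = 256 ≡ 256 (mod 583)
2^16 ≡ 256^2 = 65536 ≡ 240 (mod 583)
2^32 ≡ 240^2 = 57600 ≡ 466 (mod 583)
2^64 ≡ 466^2 = 217156 ≡ 280 (mod 583)
2^128 ≡ 280^2 = 78400 ≡ 278 (mod 583)
2^256 ≡ 278^2 = 77284 ≡ 328 (mod 583)
2^512 ≡ 328^2 = 107584 ≡ 312 (mod 583)
582 = 512 + 64 + 4 + 2 in binary powers of 2.
So 2^582 ≡ 312 · 280 · 16 · 4 ≡ 70 (mod 583).
Since 70 ≠ 1, base 2 is a Fermat witness: 583 is composite.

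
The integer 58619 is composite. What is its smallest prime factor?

11

58619 is odd.
Digit sum 29, not divisible by 3.
Ends in 9: not divisible by 5.
7: 58619 = 7·8374 + 1
11: 58619 = 11·5329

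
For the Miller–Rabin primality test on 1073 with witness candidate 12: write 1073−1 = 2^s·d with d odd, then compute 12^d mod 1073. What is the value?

1073 − 1 = 1072 = 2^4 · 67, so d = 67.
12^1 ≡ 12 (mod 1073)
12^2 ≡ 12^2 = 144 ≡ 144 (mod 1073)
12^4 ≡ 144^2 = 20736 ≡ 349 (mod 1073)
12^8 ≡ 349^2 = 121801 ≡ 552 (mod 1073)
12^16 ≡ 552^2 = 304704 ≡ 1045 (mod 1073)
12^32 ≡ 1045^2 = 1092025 ≡ 784 (mod 1073)
12^64 ≡ 784^2 = 614656 ≡ 900 (mod 1073)
67 = 64 + 2 + 1 in binary powers of 2.
So 12^67 ≡ 900 · 144 · 12 ≡ 423 (mod 1073).
Squaring chain: 423 → 811 → 1045 → 784; never reaches −1, so base 12 is a Miller–Rabin witness that 1073 is composite.

423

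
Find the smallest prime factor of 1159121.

31

1159121 is odd.
Digit sum 20, not divisible by 3.
Ends in 1: not divisible by 5.
7: 1159121 = 7·165588 + 5
11: 1159121 = 11·105374 + 7
13: 1159121 = 13·89163 + 2
17: 1159121 = 17·68183 + 10
19: 1159121 = 19·61006 + 7
23: 1159121 = 23·50396 + 13
29: 1159121 = 29·39969 + 20
31: 1159121 = 31·37391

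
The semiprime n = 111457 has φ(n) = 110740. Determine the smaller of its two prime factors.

227

φ(n) = (p−1)(q−1) = n − (p+q) + 1, so p + q = 111457 − 110740 + 1 = 718.
p and q are the roots of t² − 718t + 111457 = 0.
Discriminant: 718² − 4·111457 = 515524 − 445828 = 69696; √69696 = 264.
q = (718 − 264)/2 = 227, p = (718 + 264)/2 = 491.
Check: 227 · 491 = 111457.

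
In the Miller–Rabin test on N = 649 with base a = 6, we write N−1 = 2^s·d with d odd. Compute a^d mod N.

50

649 − 1 = 648 = 2^3 · 81, so d = 81.
6^1 ≡ 6 (mod 649)
6^2 ≡ 6^2 = 36 ≡ 36 (mod 649)
6^4 ≡ 36^2 = 1296 ≡ 647 (mod 649)
6^8 ≡ 647^2 = 418609 ≡ 4 (mod 649)
6^16 ≡ 4^2 = 16 ≡ 16 (mod 649)
6^32 ≡ 16^2 = 256 ≡ 256 (mod 649)
6^64 ≡ 256^2 = 65536 ≡ 636 (mod 649)
81 = 64 + 16 + 1 in binary powers of 2.
So 6^81 ≡ 636 · 16 · 6 ≡ 50 (mod 649).
Squaring chain: 50 → 553 → 130; never reaches −1, so base 6 is a Miller–Rabin witness that 649 is composite.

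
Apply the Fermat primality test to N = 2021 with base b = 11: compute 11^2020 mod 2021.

11^1 ≡ 11 (mod 2021)
11^2 ≡ 11^2 = 121 ≡ 121 (mod 2021)
11^4 ≡ 121^2 = 14641 ≡ 494 (mod 2021)
11^8 ≡ 494^2 = 244036 ≡ 1516 (mod 2021)
11^16 ≡ 1516^2 = 2298256 ≡ 379 (mod 2021)
11^32 ≡ 379^2 = 143641 ≡ 150 (mod 2021)
11^64 ≡ 150^2 = 22500 ≡ 269 (mod 2021)
11^128 ≡ 269^2 = 72361 ≡ 1626 (mod 2021)
11^256 ≡ 1626^2 = 2643876 ≡ 408 (mod 2021)
11^512 ≡ 408^2 = 166464 ≡ 742 (mod 2021)
11^1024 ≡ 742^2 = 550564 ≡ 852 (mod 2021)
2020 = 1024 + 512 + 256 + 128 + 64 + 32 + 4 in binary powers of 2.
So 11^2020 ≡ 852 · 742 · 408 · 1626 · 269 · 150 · 494 ≡ 1741 (mod 2021).
Since 1741 ≠ 1, base 11 is a Fermat witness: 2021 is composite.

1741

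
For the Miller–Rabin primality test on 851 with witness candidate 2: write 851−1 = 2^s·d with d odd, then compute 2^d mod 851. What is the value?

542

851 − 1 = 850 = 2^1 · 425, so d = 425.
2^1 ≡ 2 (mod 851)
2^2 ≡ 2^2 = 4 ≡ 4 (mod 851)
2^4 ≡ 4^2 = 16 ≡ 16 (mod 851)
2^8 ≡ 16^2 = 256 ≡ 256 (mod 851)
2^16 ≡ 256^2 = 65536 ≡ 9 (mod 851)
2^32 ≡ 9^2 = 81 ≡ 81 (mod 851)
2^64 ≡ 81^2 = 6561 ≡ 604 (mod 851)
2^128 ≡ 604^2 = 364816 ≡ 588 (mod 851)
2^256 ≡ 588^2 = 345744 ≡ 238 (mod 851)
425 = 256 + 128 + 32 + 8 + 1 in binary powers of 2.
So 2^425 ≡ 238 · 588 · 81 · 256 · 2 ≡ 542 (mod 851).
Squaring chain: 542; never reaches −1, so base 2 is a Miller–Rabin witness that 851 is composite.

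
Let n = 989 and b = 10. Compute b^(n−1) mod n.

440

10^1 ≡ 10 (mod 989)
10^2 ≡ 10^2 = 100 ≡ 100 (mod 989)
10^4 ≡ 100^2 = 10000 ≡ 110 (mod 989)
10^8 ≡ 110^2 = 12100 ≡ 232 (mod 989)
10^16 ≡ 232^2 = 53824 ≡ 418 (mod 989)
10^32 ≡ 418^2 = 174724 ≡ 660 (mod 989)
10^64 ≡ 660^2 = 435600 ≡ 440 (mod 989)
10^128 ≡ 440^2 = 193600 ≡ 745 (mod 989)
10^256 ≡ 745^2 = 555025 ≡ 196 (mod 989)
10^512 ≡ 196^2 = 38416 ≡ 834 (mod 989)
988 = 512 + 256 + 128 + 64 + 16 + 8 + 4 in binary powers of 2.
So 10^988 ≡ 834 · 196 · 745 · 440 · 418 · 232 · 110 ≡ 440 (mod 989).
Since 440 ≠ 1, base 10 is a Fermat witness: 989 is composite.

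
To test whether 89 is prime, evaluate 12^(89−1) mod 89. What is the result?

12^1 ≡ 12 (mod 89)
12^2 ≡ 12^2 = 144 ≡ 55 (mod 89)
12^4 ≡ 55^2 = 3025 ≡ 88 (mod 89)
12^8 ≡ 88^2 = 7744 ≡ 1 (mod 89)
12^16 ≡ 1^2 = 1 ≡ 1 (mod 89)
12^32 ≡ 1^2 = 1 ≡ 1 (mod 89)
12^64 ≡ 1^2 = 1 ≡ 1 (mod 89)
88 = 64 + 16 + 8 in binary powers of 2.
So 12^88 ≡ 1 · 1 · 1 ≡ 1 (mod 89).
Since the result is 1, base 12 gives no evidence that 89 is composite.

1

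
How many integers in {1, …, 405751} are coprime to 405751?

Factor: 405751 = 47 · 89 · 97.
φ(405751) = (47−1) · (89−1) · (97−1) = 46 · 88 · 96 = 388608.

388608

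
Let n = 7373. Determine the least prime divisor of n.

7373 is odd.
Digit sum 20, not divisible by 3.
Ends in 3: not divisible by 5.
7: 7373 = 7·1053 + 2
11: 7373 = 11·670 + 3
13: 7373 = 13·567 + 2
17: 7373 = 17·433 + 12
19: 7373 = 19·388 + 1
23: 7373 = 23·320 + 13
29: 7373 = 29·254 + 7
31: 7373 = 31·237 + 26
37: 7373 = 37·199 + 10
41: 7373 = 41·179 + 34
43: 7373 = 43·171 + 20
47: 7373 = 47·156 + 41
53: 7373 = 53·139 + 6
59: 7373 = 59·124 + 57
61: 7373 = 61·120 + 53
67: 7373 = 67·110 + 3
71: 7373 = 71·103 + 60
73: 7373 = 73·101

73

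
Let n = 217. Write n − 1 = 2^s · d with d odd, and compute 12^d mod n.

27

217 − 1 = 216 = 2^3 · 27, so d = 27.
12^1 ≡ 12 (mod 217)
12^2 ≡ 12^2 = 144 ≡ 144 (mod 217)
12^4 ≡ 144^2 = 20736 ≡ 121 (mod 217)
12^8 ≡ 121^2 = 14641 ≡ 102 (mod 217)
12^16 ≡ 102^2 = 10404 ≡ 205 (mod 217)
27 = 16 + 8 + 2 + 1 in binary powers of 2.
So 12^27 ≡ 205 · 102 · 144 · 12 ≡ 27 (mod 217).
Squaring chain: 27 → 78 → 8; never reaches −1, so base 12 is a Miller–Rabin witness that 217 is composite.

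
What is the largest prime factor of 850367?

850367 = 7 · 121481
121481 = 29 · 4189
4189 = 59 · 71
71 is prime.
So 850367 = 7 · 29 · 59 · 71; the largest prime factor is 71.

71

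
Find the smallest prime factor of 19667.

71

19667 is odd.
Digit sum 29, not divisible by 3.
Ends in 7: not divisible by 5.
7: 19667 = 7·2809 + 4
11: 19667 = 11·1787 + 10
13: 19667 = 13·1512 + 11
17: 19667 = 17·1156 + 15
19: 19667 = 19·1035 + 2
23: 19667 = 23·855 + 2
29: 19667 = 29·678 + 5
31: 19667 = 31·634 + 13
37: 19667 = 37·531 + 20
41: 19667 = 41·479 + 28
43: 19667 = 43·457 + 16
47: 19667 = 47·418 + 21
53: 19667 = 53·371 + 4
59: 19667 = 59·333 + 20
61: 19667 = 61·322 + 25
67: 19667 = 67·293 + 36
71: 19667 = 71·277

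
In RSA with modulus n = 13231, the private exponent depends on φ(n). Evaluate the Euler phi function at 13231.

13000

Factor: 13231 = 101 · 131.
φ(13231) = (101−1) · (131−1) = 100 · 130 = 13000.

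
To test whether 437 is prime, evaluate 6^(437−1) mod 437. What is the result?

6^1 ≡ 6 (mod 437)
6^2 ≡ 6^2 = 36 ≡ 36 (mod 437)
6^4 ≡ 36^2 = 1296 ≡ 422 (mod 437)
6^8 ≡ 422^2 = 178084 ≡ 225 (mod 437)
6^16 ≡ 225^2 = 50625 ≡ 370 (mod 437)
6^32 ≡ 370^2 = 136900 ≡ 119 (mod 437)
6^64 ≡ 119^2 = 14161 ≡ 177 (mod 437)
6^128 ≡ 177^2 = 31329 ≡ 302 (mod 437)
6^256 ≡ 302^2 = 91204 ≡ 308 (mod 437)
436 = 256 + 128 + 32 + 16 + 4 in binary powers of 2.
So 6^436 ≡ 308 · 302 · 119 · 370 · 422 ≡ 118 (mod 437).
Since 118 ≠ 1, base 6 is a Fermat witness: 437 is composite.

118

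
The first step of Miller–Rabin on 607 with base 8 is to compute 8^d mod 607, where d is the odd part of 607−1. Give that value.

1

607 − 1 = 606 = 2^1 · 303, so d = 303.
8^1 ≡ 8 (mod 607)
8^2 ≡ 8^2 = 64 ≡ 64 (mod 607)
8^4 ≡ 64^2 = 4096 ≡ 454 (mod 607)
8^8 ≡ 454^2 = 206116 ≡ 343 (mod 607)
8^16 ≡ 343^2 = 117649 ≡ 498 (mod 607)
8^32 ≡ 498^2 = 248004 ≡ 348 (mod 607)
8^64 ≡ 348^2 = 121104 ≡ 311 (mod 607)
8^128 ≡ 311^2 = 96721 ≡ 208 (mod 607)
8^256 ≡ 208^2 = 43264 ≡ 167 (mod 607)
303 = 256 + 32 + 8 + 4 + 2 + 1 in binary powers of 2.
So 8^303 ≡ 167 · 348 · 343 · 454 · 64 · 8 ≡ 1 (mod 607).
Since 8^d ≡ 1 (mod 607), base 8 does not prove 607 composite.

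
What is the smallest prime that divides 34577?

71

34577 is odd.
Digit sum 26, not divisible by 3.
Ends in 7: not divisible by 5.
7: 34577 = 7·4939 + 4
11: 34577 = 11·3143 + 4
13: 34577 = 13·2659 + 10
17: 34577 = 17·2033 + 16
19: 34577 = 19·1819 + 16
23: 34577 = 23·1503 + 8
29: 34577 = 29·1192 + 9
31: 34577 = 31·1115 + 12
37: 34577 = 37·934 + 19
41: 34577 = 41·843 + 14
43: 34577 = 43·804 + 5
47: 34577 = 47·735 + 32
53: 34577 = 53·652 + 21
59: 34577 = 59·586 + 3
61: 34577 = 61·566 + 51
67: 34577 = 67·516 + 5
71: 34577 = 71·487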